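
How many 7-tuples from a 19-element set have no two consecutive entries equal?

Let g(n) count such strings. g(1) = 19, and each valid string of length n-1 extends in 18 ways (any symbol but the last), so g(n) = 18 g(n-1).
Total: g(7) = 19 x 18^6.

Final answer: 19 x 18^{6} = 646232256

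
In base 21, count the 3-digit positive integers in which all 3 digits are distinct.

First digit: 20 (nonzero). Second: 20 (not first). Third: 19, etc.
Total: 20 x 20 x 19.

Final answer: 7600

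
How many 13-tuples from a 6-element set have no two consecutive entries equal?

First character: 6 choices. Each subsequent: 5 choices (must differ from the previous one).
Total: 6 x 5^12.

Final answer: 6 x 5^{12} = 1464843750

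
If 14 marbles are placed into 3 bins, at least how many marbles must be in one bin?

By the pigeonhole principle: ceiling(14/3).

Final answer: 5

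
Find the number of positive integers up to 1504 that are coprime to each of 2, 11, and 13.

|div by 2|=752, |div by 11|=136, |div by 13|=115.
|div by 2&11|=68, |div by 2&13|=57, |div by 11&13|=10, |div by all|=5.
By inclusion-exclusion, divisible by at least one: 752+136+115-68-57-10+5 = 873.
Not divisible by any: 1504 - 873.

Final answer: 631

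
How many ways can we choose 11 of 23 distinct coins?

C(23,11) = 23!/(11! x 12!).

Final answer: \binom{23}{11} = 1352078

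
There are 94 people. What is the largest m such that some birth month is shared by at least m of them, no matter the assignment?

There are 12 possible values for birth month. With 94 people and 12 categories, by pigeonhole: ceiling(94/12).

Final answer: 8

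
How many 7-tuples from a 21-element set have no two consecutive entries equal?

First character: 21 choices. Each subsequent: 20 choices (must differ from the previous one).
Total: 21 x 20^6.

Final answer: 21 x 20^{6} = 1344000000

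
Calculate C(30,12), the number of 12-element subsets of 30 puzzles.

C(30,12) = 30!/(12! x 18!).

Final answer: \binom{30}{12} = 86493225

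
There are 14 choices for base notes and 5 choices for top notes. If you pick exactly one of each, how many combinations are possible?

By the multiplication principle: 14 x 5.

Final answer: 70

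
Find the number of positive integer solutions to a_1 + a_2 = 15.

Substitute a'_i = a_i - 1 (so a'_i >= 0). Then sum a'_i = 15 - 2 = 13.
Stars and bars: C(13+2-1, 2-1) = C(14,1).

Final answer: C(14,1) = 14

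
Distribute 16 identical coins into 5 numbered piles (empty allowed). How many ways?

Stars and bars: C(n+k-1, k-1) = C(20,4).

Final answer: C(20,4) = 4845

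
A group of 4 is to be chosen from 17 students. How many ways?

C(17,4) = 17!/(4! x (17-4)!).

Final answer: C(17,4) = 2380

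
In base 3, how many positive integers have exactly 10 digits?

In base 3, the leading digit has 2 choices (1..2); each of the remaining 9 digits has 3 choices.
Total: 2 x 3^9.

Final answer: 39366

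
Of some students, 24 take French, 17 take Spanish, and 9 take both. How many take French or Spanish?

|A union B| = |A| + |B| - |A intersect B| = 24 + 17 - 9.

Final answer: 32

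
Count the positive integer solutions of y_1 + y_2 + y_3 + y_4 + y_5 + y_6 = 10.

Substitute y'_i = y_i - 1 (so y'_i >= 0). Then sum y'_i = 10 - 6 = 4.
Stars and bars: C(4+6-1, 6-1) = C(9,5).

Final answer: C(9,5) = 126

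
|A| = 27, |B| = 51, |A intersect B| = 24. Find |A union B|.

|A union B| = |A| + |B| - |A intersect B| = 27 + 51 - 24.

Final answer: 54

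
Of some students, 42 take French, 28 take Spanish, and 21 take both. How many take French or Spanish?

|A union B| = |A| + |B| - |A intersect B| = 42 + 28 - 21.

Final answer: 49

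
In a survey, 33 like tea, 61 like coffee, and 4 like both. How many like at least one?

|A union B| = |A| + |B| - |A intersect B| = 33 + 61 - 4.

Final answer: 90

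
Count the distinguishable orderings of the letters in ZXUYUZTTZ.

Letters (T:2, U:2, X:1, Y:1, Z:3). Total letters: 9.
Permutations = 9!/(3! x 2! x 2!).

Final answer: 15120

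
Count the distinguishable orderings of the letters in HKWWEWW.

Letters (E:1, H:1, K:1, W:4). Total letters: 7.
Permutations = 7!/(4!).

Final answer: 210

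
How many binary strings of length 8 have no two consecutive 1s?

Classify by the final bit: ...0 gives a(n-1) strings, ...01 gives a(n-2) strings. Thus a(n) = a(n-1) + a(n-2) with a(1)=2, a(2)=3.
Building up term by term: a(1)=2, a(2)=3, a(3)=5, a(4)=8, a(5)=13, a(6)=21, a(7)=34, a(8)=55.

Final answer: 55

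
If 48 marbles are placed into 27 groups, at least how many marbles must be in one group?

By the pigeonhole principle: ceiling(48/27).

Final answer: 2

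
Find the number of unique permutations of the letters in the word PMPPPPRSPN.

Letters (M:1, N:1, P:6, R:1, S:1). Total letters: 10.
Permutations = 10!/(6!).

Final answer: 5040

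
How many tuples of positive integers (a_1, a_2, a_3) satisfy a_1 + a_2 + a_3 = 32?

Substitute a'_i = a_i - 1 (so a'_i >= 0). Then sum a'_i = 32 - 3 = 29.
Stars and bars: C(29+3-1, 3-1) = C(31,2).

Final answer: C(31,2) = 465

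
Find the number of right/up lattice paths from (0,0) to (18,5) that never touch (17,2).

Total paths to (18,5): C(23,5) = 33649.
Paths through (17,2): C(19,2) x C(4,3) = 684.
Avoiding (17,2): 33649 - 684.

Final answer: 32965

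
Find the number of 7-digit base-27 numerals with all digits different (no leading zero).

First digit: 26 (nonzero). Second: 26 (not first). Third: 25, etc.
Total: 26 x 26 x 25 x 24 x 23 x 22 x 21.

Final answer: 4309905600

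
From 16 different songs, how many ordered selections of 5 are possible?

P(16,5) = 16!/(16-5)! = 16!/11!.

Final answer: P(16,5) = 524160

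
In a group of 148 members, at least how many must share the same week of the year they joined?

There are 52 possible values for week of the year they joined. With 148 members and 52 categories, by pigeonhole: ceiling(148/52).

Final answer: 3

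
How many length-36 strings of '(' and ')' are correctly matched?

This is counted by the nth Catalan number C_n. Here n = 18 (pairs).
C_n = (2n)!/(n!(n+1)!), so C_{18} = 36!/(18! x 19!) = C(36,18)/19 = 9075135300/19.

Final answer: C_{18} = 477638700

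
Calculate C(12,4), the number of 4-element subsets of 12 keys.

C(12,4) = 12!/(4! x 8!).

Final answer: \binom{12}{4} = 495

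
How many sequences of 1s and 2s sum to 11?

Let f(n) be the number of climbs. Removing the last move (1 or 2 steps) gives f(n) = f(n-1) + f(n-2); base cases f(1)=1, f(2)=2.
Building up term by term: f(1)=1, f(2)=2, f(3)=3, f(4)=5, f(5)=8, f(6)=13, f(7)=21, f(8)=34, f(9)=55, f(10)=89, f(11)=144.

Final answer: 144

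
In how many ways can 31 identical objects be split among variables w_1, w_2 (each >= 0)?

Stars and bars with 31 stars and 1 bars:
C(31+2-1, 2-1) = C(32,1).

Final answer: C(32,1) = 32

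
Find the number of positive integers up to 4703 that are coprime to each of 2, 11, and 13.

|div by 2|=2351, |div by 11|=427, |div by 13|=361.
|div by 2&11|=213, |div by 2&13|=180, |div by 11&13|=32, |div by all|=16.
By inclusion-exclusion, divisible by at least one: 2351+427+361-213-180-32+16 = 2730.
Not divisible by any: 4703 - 2730.

Final answer: 1973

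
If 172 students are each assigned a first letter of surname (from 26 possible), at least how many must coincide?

There are 26 possible values for first letter of surname. With 172 students and 26 categories, by pigeonhole: ceiling(172/26).

Final answer: 7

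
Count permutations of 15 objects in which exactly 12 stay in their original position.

Choose which 12 elements are fixed: C(15,12) = 455.
Derange the remaining 3 using D(j) = (j-1)(D(j-1) + D(j-2)), D(0)=1, D(1)=0: D(2)=1, D(3)=2.
Total: 455 x 2.

Final answer: C(15,12) D(3) = 910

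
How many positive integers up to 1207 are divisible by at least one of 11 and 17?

Multiples of 11: 109. Multiples of 17: 71. Of both (lcm=187): 6.
By inclusion-exclusion: 109 + 71 - 6.

Final answer: 174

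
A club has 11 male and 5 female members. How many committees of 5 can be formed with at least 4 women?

Sum over valid woman counts:
C(5,4)C(11,1) = 55
C(5,5)C(11,0) = 1
Total: 55 + 1.

Final answer: 56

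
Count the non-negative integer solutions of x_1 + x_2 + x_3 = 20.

Stars and bars with 20 stars and 2 bars:
C(20+3-1, 3-1) = C(22,2).

Final answer: C(22,2) = 231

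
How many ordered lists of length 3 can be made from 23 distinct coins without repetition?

P(23,3) = 23!/(23-3)! = 23!/20!.

Final answer: P(23,3) = 10626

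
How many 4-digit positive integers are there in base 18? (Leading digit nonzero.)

In base 18, the leading digit has 17 choices (1..17); each of the remaining 3 digits has 18 choices.
Total: 17 x 18^3.

Final answer: 99144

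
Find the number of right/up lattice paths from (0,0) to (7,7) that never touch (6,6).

Total paths to (7,7): C(14,7) = 3432.
Paths through (6,6): C(12,6) x C(2,1) = 1848.
Avoiding (6,6): 3432 - 1848.

Final answer: 1584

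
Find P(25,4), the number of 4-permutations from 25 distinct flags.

P(25,4) = 25!/(25-4)! = 25!/21!.

Final answer: P(25,4) = 303600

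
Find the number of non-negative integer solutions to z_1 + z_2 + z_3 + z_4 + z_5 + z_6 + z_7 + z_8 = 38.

Stars and bars with 38 stars and 7 bars:
C(38+8-1, 8-1) = C(45,7).

Final answer: C(45,7) = 45379620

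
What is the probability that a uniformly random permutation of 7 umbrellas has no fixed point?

Derangements satisfy D(n) = (n-1)(D(n-1) + D(n-2)), starting from D(0)=1, D(1)=0.
Building up: D(2)=1, D(3)=2, D(4)=9, D(5)=44, D(6)=265, D(7)=1854.
Total arrangements: 7! = 5040.
Probability = D(7)/7! = 103/280.

Final answer: D(7)/7! = 1854/5040 = 0.367857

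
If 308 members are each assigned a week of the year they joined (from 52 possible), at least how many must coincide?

There are 52 possible values for week of the year they joined. With 308 members and 52 categories, by pigeonhole: ceiling(308/52).

Final answer: 6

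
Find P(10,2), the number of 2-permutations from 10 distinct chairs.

P(10,2) = 10!/(10-2)! = 10!/8!.

Final answer: P(10,2) = 90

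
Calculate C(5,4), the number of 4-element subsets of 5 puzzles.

C(5,4) = 5!/(4! x (5-4)!).

Final answer: C(5,4) = 5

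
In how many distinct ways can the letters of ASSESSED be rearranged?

Letters (A:1, D:1, E:2, S:4). Total letters: 8.
Permutations = 8!/(4! x 2!).

Final answer: 840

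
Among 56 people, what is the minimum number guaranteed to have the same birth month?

There are 12 possible values for birth month. With 56 people and 12 categories, by pigeonhole: ceiling(56/12).

Final answer: 5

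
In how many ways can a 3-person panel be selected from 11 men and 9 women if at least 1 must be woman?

Sum over valid woman counts:
C(9,1)C(11,2) = 495
C(9,2)C(11,1) = 396
C(9,3)C(11,0) = 84
Total: 495 + 396 + 84.

Final answer: 975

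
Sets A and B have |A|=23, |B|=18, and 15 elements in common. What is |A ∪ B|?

|A union B| = |A| + |B| - |A intersect B| = 23 + 18 - 15.

Final answer: 26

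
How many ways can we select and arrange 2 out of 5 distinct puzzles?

P(5,2) = 5!/(5-2)! = 5!/3!.

Final answer: P(5,2) = 20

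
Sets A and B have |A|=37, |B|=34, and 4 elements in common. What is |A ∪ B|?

|A union B| = |A| + |B| - |A intersect B| = 37 + 34 - 4.

Final answer: 67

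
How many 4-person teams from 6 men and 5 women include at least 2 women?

Sum over valid woman counts:
C(5,2)C(6,2) = 150
C(5,3)C(6,1) = 60
C(5,4)C(6,0) = 5
Total: 150 + 60 + 5.

Final answer: 215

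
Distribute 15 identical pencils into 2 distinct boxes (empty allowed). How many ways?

Stars and bars: C(n+k-1, k-1) = C(16,1).

Final answer: C(16,1) = 16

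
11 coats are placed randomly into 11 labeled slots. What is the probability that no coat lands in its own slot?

Derangements satisfy D(n) = (n-1)(D(n-1) + D(n-2)), starting from D(0)=1, D(1)=0.
Building up: D(2)=1, D(3)=2, D(4)=9, D(5)=44, D(6)=265, D(7)=1854, D(8)=14833, D(9)=133496, D(10)=1334961, D(11)=14684570.
Total arrangements: 11! = 39916800.
Probability = D(11)/11! = 1468457/3991680.

Final answer: D(11)/11! = 14684570/39916800 = 0.367879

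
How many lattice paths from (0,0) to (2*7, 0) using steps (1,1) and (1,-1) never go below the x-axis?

Total monotonic paths to (7,7): C(14,7) = 3432.
A path is bad iff it touches y = x + 1; reflecting its initial segment maps bad paths bijectively onto all paths to (6,8), of which there are C(14,8) = 3003.
Valid Dyck paths: 3432 - 3003.
(Check: C(14,7) - C(14,8) = C(14,7)/8, the Catalan number C_{7}.)

Final answer: C_{7} = 429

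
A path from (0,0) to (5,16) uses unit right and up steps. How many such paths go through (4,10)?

Paths (0,0)->(4,10): C(14,10) = 1001.
Paths (4,10)->(5,16): C(7,6) = 7.
By multiplication principle: 1001 x 7.

Final answer: 7007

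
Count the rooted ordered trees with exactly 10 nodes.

The structures are counted by the Catalan number C_n. Here n = 10 - 1 = 9.
C_n = C(2n,n) - C(2n,n+1), so C_{9} = C(18,9) - C(18,10) = 48620 - 43758.

Final answer: C_{9} = 4862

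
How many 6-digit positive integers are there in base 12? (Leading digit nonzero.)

These are the integers in [12^5, 12^6), so the count is 12^6 - 12^5 = 11 x 12^5.

Final answer: 2737152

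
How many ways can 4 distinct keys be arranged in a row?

The number of ways to arrange 4 distinct objects is 4!.

Final answer: 4! = 24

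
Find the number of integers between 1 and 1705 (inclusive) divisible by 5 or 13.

Multiples of 5: 341. Multiples of 13: 131. Of both (lcm=65): 26.
By inclusion-exclusion: 341 + 131 - 26.

Final answer: 446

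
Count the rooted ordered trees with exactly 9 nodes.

The structures are counted by the Catalan number C_n. Here n = 9 - 1 = 8.
C_n = (2n)!/(n!(n+1)!), so C_{8} = 16!/(8! x 9!) = C(16,8)/9 = 12870/9.

Final answer: C_{8} = 1430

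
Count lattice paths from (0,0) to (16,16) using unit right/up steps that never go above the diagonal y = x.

Total monotonic paths to (16,16): C(32,16) = 601080390.
Paths that cross above y=x (reflection bijection): C(32,17) = 565722720.
Valid Dyck paths: 601080390 - 565722720.
(These counts are the Catalan numbers.)

Final answer: C_{16} = 35357670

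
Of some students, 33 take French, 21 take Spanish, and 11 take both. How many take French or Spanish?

|A union B| = |A| + |B| - |A intersect B| = 33 + 21 - 11.

Final answer: 43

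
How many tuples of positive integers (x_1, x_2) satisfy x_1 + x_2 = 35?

Substitute x'_i = x_i - 1 (so x'_i >= 0). Then sum x'_i = 35 - 2 = 33.
Stars and bars: C(33+2-1, 2-1) = C(34,1).

Final answer: C(34,1) = 34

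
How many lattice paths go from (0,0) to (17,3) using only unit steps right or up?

Each path has 17 right steps and 3 up steps in some order (20 steps total).
Choose which 3 of the 20 steps are up: C(20,3).

Final answer: C(20,3) = 1140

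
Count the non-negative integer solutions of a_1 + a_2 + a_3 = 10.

Stars and bars with 10 stars and 2 bars:
C(10+3-1, 3-1) = C(12,2).

Final answer: C(12,2) = 66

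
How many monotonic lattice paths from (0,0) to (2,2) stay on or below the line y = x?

Total monotonic paths to (2,2): C(4,2) = 6.
A path is bad iff it touches y = x + 1; reflecting its initial segment maps bad paths bijectively onto all paths to (1,3), of which there are C(4,3) = 4.
Valid Dyck paths: 6 - 4.
(These counts are the Catalan numbers.)

Final answer: C_{2} = 2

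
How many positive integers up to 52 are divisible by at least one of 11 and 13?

Multiples of 11: 4. Multiples of 13: 4. Of both (lcm=143): 0.
By inclusion-exclusion: 4 + 4 - 0.

Final answer: 8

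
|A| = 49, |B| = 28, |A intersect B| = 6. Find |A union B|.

|A union B| = |A| + |B| - |A intersect B| = 49 + 28 - 6.

Final answer: 71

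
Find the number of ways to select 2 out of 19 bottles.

C(19,2) = 19!/(2! x (19-2)!).

Final answer: C(19,2) = 171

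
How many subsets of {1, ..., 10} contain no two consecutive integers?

Let a(n) count such subsets of {1, ..., n}. Either n is excluded (a(n-1) ways) or n is included, forcing n-1 out (a(n-2) ways), so a(n) = a(n-1) + a(n-2) with a(1)=2, a(2)=3.
Building up term by term: a(1)=2, a(2)=3, a(3)=5, a(4)=8, a(5)=13, a(6)=21, a(7)=34, a(8)=55, a(9)=89, a(10)=144.

Final answer: 144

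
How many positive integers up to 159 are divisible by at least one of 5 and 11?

Multiples of 5: 31. Multiples of 11: 14. Of both (lcm=55): 2.
By inclusion-exclusion: 31 + 14 - 2.

Final answer: 43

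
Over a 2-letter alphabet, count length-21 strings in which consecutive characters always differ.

First character: 2 choices. Each subsequent: 1 choices (must differ from the previous one).
Total: 2 x 1^20.

Final answer: 2 x 1^{20} = 2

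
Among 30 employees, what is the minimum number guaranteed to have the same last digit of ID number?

There are 10 possible values for last digit of ID number. With 30 employees and 10 categories, by pigeonhole: ceiling(30/10).

Final answer: 3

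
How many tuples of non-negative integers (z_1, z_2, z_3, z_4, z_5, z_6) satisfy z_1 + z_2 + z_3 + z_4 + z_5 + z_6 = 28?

Stars and bars with 28 stars and 5 bars:
C(28+6-1, 6-1) = C(33,5).

Final answer: C(33,5) = 237336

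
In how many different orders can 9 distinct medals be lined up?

The number of ways to arrange 9 distinct objects is 9!.

Final answer: 9! = 362880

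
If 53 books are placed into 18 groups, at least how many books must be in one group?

By the pigeonhole principle: ceiling(53/18).

Final answer: 3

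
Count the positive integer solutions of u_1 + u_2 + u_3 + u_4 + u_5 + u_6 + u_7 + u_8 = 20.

Substitute u'_i = u_i - 1 (so u'_i >= 0). Then sum u'_i = 20 - 8 = 12.
Stars and bars: C(12+8-1, 8-1) = C(19,7).

Final answer: C(19,7) = 50388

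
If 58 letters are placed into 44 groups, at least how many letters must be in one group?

By the pigeonhole principle: ceiling(58/44).

Final answer: 2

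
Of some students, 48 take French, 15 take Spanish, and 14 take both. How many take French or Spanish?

|A union B| = |A| + |B| - |A intersect B| = 48 + 15 - 14.

Final answer: 49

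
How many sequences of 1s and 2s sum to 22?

Let f(n) be the number of climbs. Removing the last move (1 or 2 steps) gives f(n) = f(n-1) + f(n-2); base cases f(1)=1, f(2)=2.
Building up term by term: f(1)=1, f(2)=2, f(3)=3, f(4)=5, f(5)=8, f(6)=13, f(7)=21, f(8)=34, f(9)=55, f(10)=89, f(11)=144, f(12)=233, f(13)=377, f(14)=610, f(15)=987, f(16)=1597, f(17)=2584, f(18)=4181, f(19)=6765, f(20)=10946, f(21)=17711, f(22)=28657.

Final answer: 28657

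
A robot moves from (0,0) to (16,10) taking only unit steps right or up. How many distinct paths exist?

Each path has 16 right steps and 10 up steps in some order (26 steps total).
Choose which 10 of the 26 steps are up: C(26,10).

Final answer: C(26,10) = 5311735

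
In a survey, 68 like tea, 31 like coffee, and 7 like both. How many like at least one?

|A union B| = |A| + |B| - |A intersect B| = 68 + 31 - 7.

Final answer: 92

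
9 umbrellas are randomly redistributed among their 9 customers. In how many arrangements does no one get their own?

Use the recurrence D(n) = (n-1)(D(n-1) + D(n-2)) with D(0)=1, D(1)=0.
D(2) = 1 x (0 + 1) = 1
D(3) = 2 x (1 + 0) = 2
D(4) = 3 x (2 + 1) = 9
D(5) = 4 x (9 + 2) = 44
D(6) = 5 x (44 + 9) = 265
D(7) = 6 x (265 + 44) = 1854
D(8) = 7 x (1854 + 265) = 14833
D(9) = 8 x (D(8) + D(7)) = 8 x (14833 + 1854)

Final answer: D(9) = 133496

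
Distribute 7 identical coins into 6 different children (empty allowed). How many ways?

Stars and bars: C(n+k-1, k-1) = C(12,5).

Final answer: C(12,5) = 792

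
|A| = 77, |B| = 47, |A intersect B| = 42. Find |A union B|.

|A union B| = |A| + |B| - |A intersect B| = 77 + 47 - 42.

Final answer: 82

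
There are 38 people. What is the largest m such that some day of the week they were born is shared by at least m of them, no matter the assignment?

There are 7 possible values for day of the week they were born. With 38 people and 7 categories, by pigeonhole: ceiling(38/7).

Final answer: 6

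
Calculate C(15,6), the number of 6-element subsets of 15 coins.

C(15,6) = 15!/(6! x 9!).

Final answer: \binom{15}{6} = 5005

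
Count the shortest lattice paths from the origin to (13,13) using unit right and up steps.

Each path has 13 right steps and 13 up steps in some order (26 steps total).
Choose which 13 of the 26 steps are up: C(26,13).

Final answer: C(26,13) = 10400600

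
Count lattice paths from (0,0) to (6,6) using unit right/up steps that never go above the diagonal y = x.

Total monotonic paths to (6,6): C(12,6) = 924.
Reflecting each bad path at its first crossing gives a bijection with paths to (5,7): C(12,7) = 792.
Valid Dyck paths: 924 - 792.
(Check: C(12,6) - C(12,7) = C(12,6)/7, the Catalan number C_{6}.)

Final answer: C_{6} = 132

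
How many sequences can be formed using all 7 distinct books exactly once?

The number of ways to arrange 7 distinct objects is 7!.

Final answer: 7! = 5040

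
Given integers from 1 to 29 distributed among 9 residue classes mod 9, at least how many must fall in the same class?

By pigeonhole with 29 objects and 9 categories: ceiling(29/9).

Final answer: 4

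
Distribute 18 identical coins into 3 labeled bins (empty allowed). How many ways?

Stars and bars: C(n+k-1, k-1) = C(20,2).

Final answer: C(20,2) = 190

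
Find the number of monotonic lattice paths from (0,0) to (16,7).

Each path has 16 right steps and 7 up steps in some order (23 steps total).
Choose which 7 of the 23 steps are up: C(23,7).

Final answer: C(23,7) = 245157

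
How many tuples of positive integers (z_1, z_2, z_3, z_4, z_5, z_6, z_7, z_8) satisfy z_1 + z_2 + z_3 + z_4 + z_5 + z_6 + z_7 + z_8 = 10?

Substitute z'_i = z_i - 1 (so z'_i >= 0). Then sum z'_i = 10 - 8 = 2.
Stars and bars: C(2+8-1, 8-1) = C(9,7).

Final answer: C(9,7) = 36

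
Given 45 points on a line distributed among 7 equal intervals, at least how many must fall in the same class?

By pigeonhole with 45 objects and 7 categories: ceiling(45/7).

Final answer: 7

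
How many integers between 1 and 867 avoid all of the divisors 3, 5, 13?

|div by 3|=289, |div by 5|=173, |div by 13|=66.
|div by 3&5|=57, |div by 3&13|=22, |div by 5&13|=13, |div by all|=4.
By inclusion-exclusion, divisible by at least one: 289+173+66-57-22-13+4 = 440.
Not divisible by any: 867 - 440.

Final answer: 427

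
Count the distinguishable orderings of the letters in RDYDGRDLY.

Letters (D:3, G:1, L:1, R:2, Y:2). Total letters: 9.
Permutations = 9!/(3! x 2! x 2!).

Final answer: 15120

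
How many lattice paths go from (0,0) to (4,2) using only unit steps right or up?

Each path has 4 right steps and 2 up steps in some order (6 steps total).
Choose which 2 of the 6 steps are up: C(6,2).

Final answer: C(6,2) = 15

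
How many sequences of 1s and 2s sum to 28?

Let f(n) count the ways. The last step is size 1 or 2, so f(n) = f(n-1) + f(n-2) with f(1)=1, f(2)=2.
Iterating the recurrence: f(1)=1, f(2)=2, f(3)=3, f(4)=5, f(5)=8, f(6)=13, f(7)=21, f(8)=34, f(9)=55, f(10)=89, f(11)=144, f(12)=233, f(13)=377, f(14)=610, f(15)=987, f(16)=1597, f(17)=2584, f(18)=4181, f(19)=6765, f(20)=10946, f(21)=17711, f(22)=28657, f(23)=46368, f(24)=75025, f(25)=121393, f(26)=196418, f(27)=317811, f(28)=514229.

Final answer: 514229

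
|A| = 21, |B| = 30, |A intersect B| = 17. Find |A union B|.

|A union B| = |A| + |B| - |A intersect B| = 21 + 30 - 17.

Final answer: 34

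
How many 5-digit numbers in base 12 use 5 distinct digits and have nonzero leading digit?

First digit: 11 (nonzero). Second: 11 (not first). Third: 10, etc.
Total: 11 x 11 x 10 x 9 x 8.

Final answer: 87120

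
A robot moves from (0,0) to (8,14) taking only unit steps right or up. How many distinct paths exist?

Each path has 8 right steps and 14 up steps in some order (22 steps total).
Choose which 14 of the 22 steps are up: C(22,14).

Final answer: C(22,14) = 319770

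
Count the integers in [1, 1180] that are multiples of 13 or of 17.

Multiples of 13: 90. Multiples of 17: 69. Of both (lcm=221): 5.
By inclusion-exclusion: 90 + 69 - 5.

Final answer: 154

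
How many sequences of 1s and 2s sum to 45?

Condition on the final move: it is a 1-step (f(n-1) ways to get there) or a 2-step (f(n-2) ways), so f(n) = f(n-1) + f(n-2), with f(1)=1, f(2)=2.
Computing successive values: f(1)=1, f(2)=2, f(3)=3, f(4)=5, f(5)=8, f(6)=13, f(7)=21, f(8)=34, f(9)=55, f(10)=89, f(11)=144, f(12)=233, f(13)=377, f(14)=610, f(15)=987, f(16)=1597, f(17)=2584, f(18)=4181, f(19)=6765, f(20)=10946, f(21)=17711, f(22)=28657, f(23)=46368, f(24)=75025, f(25)=121393, f(26)=196418, f(27)=317811, f(28)=514229, f(29)=832040, f(30)=1346269, f(31)=2178309, f(32)=3524578, f(33)=5702887, f(34)=9227465, f(35)=14930352, f(36)=24157817, f(37)=39088169, f(38)=63245986, f(39)=102334155, f(40)=165580141, f(41)=267914296, f(42)=433494437, f(43)=701408733, f(44)=1134903170, f(45)=1836311903.

Final answer: 1836311903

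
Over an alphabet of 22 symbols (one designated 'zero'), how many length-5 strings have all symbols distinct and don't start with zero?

The leading digit has 21 choices (anything but zero); the next has 21 (anything but the first), then 20, and so on, one fewer each time.
Total: 21 x 21 x 20 x 19 x 18.

Final answer: 3016440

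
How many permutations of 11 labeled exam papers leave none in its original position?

Use the recurrence D(n) = (n-1)(D(n-1) + D(n-2)) with D(0)=1, D(1)=0.
D(2) = 1 x (0 + 1) = 1
D(3) = 2 x (1 + 0) = 2
D(4) = 3 x (2 + 1) = 9
D(5) = 4 x (9 + 2) = 44
D(6) = 5 x (44 + 9) = 265
D(7) = 6 x (265 + 44) = 1854
D(8) = 7 x (1854 + 265) = 14833
D(9) = 8 x (14833 + 1854) = 133496
D(10) = 9 x (133496 + 14833) = 1334961
D(11) = 10 x (D(10) + D(9)) = 10 x (1334961 + 133496)

Final answer: D(11) = 14684570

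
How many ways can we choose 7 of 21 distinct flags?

C(21,7) = 21!/(7! x (21-7)!).

Final answer: C(21,7) = 116280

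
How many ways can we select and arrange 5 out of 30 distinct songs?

P(30,5) = 30!/(30-5)! = 30!/25!.

Final answer: P(30,5) = 17100720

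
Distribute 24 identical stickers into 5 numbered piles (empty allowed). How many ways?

Stars and bars: C(n+k-1, k-1) = C(28,4).

Final answer: C(28,4) = 20475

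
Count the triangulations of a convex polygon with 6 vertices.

The structures are counted by the Catalan number C_n. Here n = 6 - 2 = 4.
C_n = (2n)!/(n!(n+1)!), so C_{4} = 8!/(4! x 5!) = C(8,4)/5 = 70/5.

Final answer: C_{4} = 14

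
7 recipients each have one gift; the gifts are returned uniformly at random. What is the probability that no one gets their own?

D(n) = (n-1)(D(n-1) + D(n-2)), D(0)=1, D(1)=0.
Building up: D(2)=1, D(3)=2, D(4)=9, D(5)=44, D(6)=265, D(7)=1854.
Total arrangements: 7! = 5040.
Probability = D(7)/7! = 103/280.

Final answer: D(7)/7! = 1854/5040 = 0.367857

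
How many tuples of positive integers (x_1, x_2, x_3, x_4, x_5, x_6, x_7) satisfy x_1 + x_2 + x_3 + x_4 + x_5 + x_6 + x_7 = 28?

Substitute x'_i = x_i - 1 (so x'_i >= 0). Then sum x'_i = 28 - 7 = 21.
Stars and bars: C(21+7-1, 7-1) = C(27,6).

Final answer: C(27,6) = 296010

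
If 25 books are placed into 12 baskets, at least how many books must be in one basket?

By the pigeonhole principle: ceiling(25/12).

Final answer: 3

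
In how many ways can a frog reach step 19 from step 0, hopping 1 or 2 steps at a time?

Let f(n) be the number of climbs. Removing the last move (1 or 2 steps) gives f(n) = f(n-1) + f(n-2); base cases f(1)=1, f(2)=2.
Iterating the recurrence: f(1)=1, f(2)=2, f(3)=3, f(4)=5, f(5)=8, f(6)=13, f(7)=21, f(8)=34, f(9)=55, f(10)=89, f(11)=144, f(12)=233, f(13)=377, f(14)=610, f(15)=987, f(16)=1597, f(17)=2584, f(18)=4181, f(19)=6765.

Final answer: 6765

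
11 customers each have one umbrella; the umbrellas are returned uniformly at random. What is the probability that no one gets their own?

Use the recurrence D(n) = (n-1)(D(n-1) + D(n-2)) with D(0)=1, D(1)=0.
Building up: D(2)=1, D(3)=2, D(4)=9, D(5)=44, D(6)=265, D(7)=1854, D(8)=14833, D(9)=133496, D(10)=1334961, D(11)=14684570.
Total arrangements: 11! = 39916800.
Probability = D(11)/11! = 1468457/3991680.

Final answer: D(11)/11! = 14684570/39916800 = 0.367879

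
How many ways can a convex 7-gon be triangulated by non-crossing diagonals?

This is a standard Catalan-number count: the answer is C_n. Here n = 7 - 2 = 5.
C_n = C(2n,n) - C(2n,n+1), so C_{5} = C(10,5) - C(10,6) = 252 - 210.

Final answer: C_{5} = 42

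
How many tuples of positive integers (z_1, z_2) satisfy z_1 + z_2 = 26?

Substitute z'_i = z_i - 1 (so z'_i >= 0). Then sum z'_i = 26 - 2 = 24.
Stars and bars: C(24+2-1, 2-1) = C(25,1).

Final answer: C(25,1) = 25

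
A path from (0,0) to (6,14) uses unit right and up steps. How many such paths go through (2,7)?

Paths (0,0)->(2,7): C(9,7) = 36.
Paths (2,7)->(6,14): C(11,7) = 330.
By multiplication principle: 36 x 330.

Final answer: 11880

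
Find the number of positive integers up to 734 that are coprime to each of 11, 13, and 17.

|div by 11|=66, |div by 13|=56, |div by 17|=43.
|div by 11&13|=5, |div by 11&17|=3, |div by 13&17|=3, |div by all|=0.
By inclusion-exclusion, divisible by at least one: 66+56+43-5-3-3+0 = 154.
Not divisible by any: 734 - 154.

Final answer: 580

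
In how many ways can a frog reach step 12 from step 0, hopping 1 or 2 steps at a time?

Let f(n) count the ways. The last step is size 1 or 2, so f(n) = f(n-1) + f(n-2) with f(1)=1, f(2)=2.
Computing successive values: f(1)=1, f(2)=2, f(3)=3, f(4)=5, f(5)=8, f(6)=13, f(7)=21, f(8)=34, f(9)=55, f(10)=89, f(11)=144, f(12)=233.

Final answer: 233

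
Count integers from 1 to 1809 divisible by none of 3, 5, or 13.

|div by 3|=603, |div by 5|=361, |div by 13|=139.
|div by 3&5|=120, |div by 3&13|=46, |div by 5&13|=27, |div by all|=9.
By inclusion-exclusion, divisible by at least one: 603+361+139-120-46-27+9 = 919.
Not divisible by any: 1809 - 919.

Final answer: 890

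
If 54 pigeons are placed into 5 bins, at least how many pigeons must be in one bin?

By the pigeonhole principle: ceiling(54/5).

Final answer: 11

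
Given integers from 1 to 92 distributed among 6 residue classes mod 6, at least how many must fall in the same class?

By pigeonhole with 92 objects and 6 categories: ceiling(92/6).

Final answer: 16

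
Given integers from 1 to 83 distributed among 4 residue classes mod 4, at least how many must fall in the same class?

By pigeonhole with 83 objects and 4 categories: ceiling(83/4).

Final answer: 21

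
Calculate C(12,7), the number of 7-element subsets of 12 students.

C(12,7) = 12!/(7! x (12-7)!).

Final answer: C(12,7) = 792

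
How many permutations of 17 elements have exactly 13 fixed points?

Choose which 13 elements are fixed: C(17,13) = 2380.
Derange the remaining 4 using D(j) = (j-1)(D(j-1) + D(j-2)), D(0)=1, D(1)=0: D(2)=1, D(3)=2, D(4)=9.
Total: 2380 x 9.

Final answer: C(17,13) D(4) = 21420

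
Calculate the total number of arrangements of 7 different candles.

The number of ways to arrange 7 distinct objects is 7!.

Final answer: 7! = 5040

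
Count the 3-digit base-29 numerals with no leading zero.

These are the integers in [29^2, 29^3), so the count is 29^3 - 29^2 = 28 x 29^2.

Final answer: 23548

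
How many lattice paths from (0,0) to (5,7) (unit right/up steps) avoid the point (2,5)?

Total paths to (5,7): C(12,7) = 792.
Paths through (2,5): C(7,5) x C(5,2) = 210.
Avoiding (2,5): 792 - 210.

Final answer: 582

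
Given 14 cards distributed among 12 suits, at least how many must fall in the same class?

By pigeonhole with 14 objects and 12 categories: ceiling(14/12).

Final answer: 2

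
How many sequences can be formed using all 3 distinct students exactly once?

The number of ways to arrange 3 distinct objects is 3!.

Final answer: 3! = 6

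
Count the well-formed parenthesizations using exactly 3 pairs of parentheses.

This is a standard Catalan-number count: the answer is C_n. Here n = 3 (pairs).
Using C_0 = 1 and C_(k+1) = C_k x 2(2k+1)/(k+2), build up term by term: C_1=1, C_2=2, C_3=5.

Final answer: C_{3} = 5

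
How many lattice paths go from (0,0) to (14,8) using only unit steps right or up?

Each path has 14 right steps and 8 up steps in some order (22 steps total).
Choose which 8 of the 22 steps are up: C(22,8).

Final answer: C(22,8) = 319770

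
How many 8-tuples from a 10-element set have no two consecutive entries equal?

First character: 10 choices. Each subsequent: 9 choices (must differ from the previous one).
Total: 10 x 9^7.

Final answer: 10 x 9^{7} = 47829690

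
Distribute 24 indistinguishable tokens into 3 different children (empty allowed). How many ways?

Stars and bars: C(n+k-1, k-1) = C(26,2).

Final answer: C(26,2) = 325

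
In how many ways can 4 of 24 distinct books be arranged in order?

P(24,4) = 24!/(24-4)! = 24!/20!.

Final answer: P(24,4) = 255024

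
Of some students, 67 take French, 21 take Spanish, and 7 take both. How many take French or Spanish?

|A union B| = |A| + |B| - |A intersect B| = 67 + 21 - 7.

Final answer: 81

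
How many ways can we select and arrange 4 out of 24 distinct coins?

P(24,4) = 24!/(24-4)! = 24!/20!.

Final answer: P(24,4) = 255024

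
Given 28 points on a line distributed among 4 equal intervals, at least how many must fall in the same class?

By pigeonhole with 28 objects and 4 categories: ceiling(28/4).

Final answer: 7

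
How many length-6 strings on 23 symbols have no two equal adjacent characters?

Let g(n) count such strings. g(1) = 23, and each valid string of length n-1 extends in 22 ways (any symbol but the last), so g(n) = 22 g(n-1).
Total: g(6) = 23 x 22^5.

Final answer: 23 x 22^{5} = 118533536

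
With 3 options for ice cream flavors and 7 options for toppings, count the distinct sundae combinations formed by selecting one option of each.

By the multiplication principle: 3 x 7.

Final answer: 21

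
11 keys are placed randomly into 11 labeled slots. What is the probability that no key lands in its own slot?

Derangements satisfy D(n) = (n-1)(D(n-1) + D(n-2)), starting from D(0)=1, D(1)=0.
Building up: D(2)=1, D(3)=2, D(4)=9, D(5)=44, D(6)=265, D(7)=1854, D(8)=14833, D(9)=133496, D(10)=1334961, D(11)=14684570.
Total arrangements: 11! = 39916800.
Probability = D(11)/11! = 1468457/3991680.

Final answer: D(11)/11! = 14684570/39916800 = 0.367879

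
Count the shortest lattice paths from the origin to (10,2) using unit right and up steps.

Each path has 10 right steps and 2 up steps in some order (12 steps total).
Choose which 2 of the 12 steps are up: C(12,2).

Final answer: C(12,2) = 66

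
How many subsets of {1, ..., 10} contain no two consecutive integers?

Let a(n) count such subsets of {1, ..., n}. Either n is excluded (a(n-1) ways) or n is included, forcing n-1 out (a(n-2) ways), so a(n) = a(n-1) + a(n-2) with a(1)=2, a(2)=3.
Iterating the recurrence: a(1)=2, a(2)=3, a(3)=5, a(4)=8, a(5)=13, a(6)=21, a(7)=34, a(8)=55, a(9)=89, a(10)=144.

Final answer: 144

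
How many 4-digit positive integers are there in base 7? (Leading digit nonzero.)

These are the integers in [7^3, 7^4), so the count is 7^4 - 7^3 = 6 x 7^3.

Final answer: 2058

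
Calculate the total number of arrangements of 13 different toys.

The number of ways to arrange 13 distinct objects is 13!.

Final answer: 13! = 6227020800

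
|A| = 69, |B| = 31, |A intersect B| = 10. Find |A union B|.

|A union B| = |A| + |B| - |A intersect B| = 69 + 31 - 10.

Final answer: 90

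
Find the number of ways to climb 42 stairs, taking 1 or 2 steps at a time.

Let f(n) be the number of climbs. Removing the last move (1 or 2 steps) gives f(n) = f(n-1) + f(n-2); base cases f(1)=1, f(2)=2.
Building up term by term: f(1)=1, f(2)=2, f(3)=3, f(4)=5, f(5)=8, f(6)=13, f(7)=21, f(8)=34, f(9)=55, f(10)=89, f(11)=144, f(12)=233, f(13)=377, f(14)=610, f(15)=987, f(16)=1597, f(17)=2584, f(18)=4181, f(19)=6765, f(20)=10946, f(21)=17711, f(22)=28657, f(23)=46368, f(24)=75025, f(25)=121393, f(26)=196418, f(27)=317811, f(28)=514229, f(29)=832040, f(30)=1346269, f(31)=2178309, f(32)=3524578, f(33)=5702887, f(34)=9227465, f(35)=14930352, f(36)=24157817, f(37)=39088169, f(38)=63245986, f(39)=102334155, f(40)=165580141, f(41)=267914296, f(42)=433494437.

Final answer: 433494437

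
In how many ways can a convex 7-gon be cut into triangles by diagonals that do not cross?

The structures are counted by the Catalan number C_n. Here n = 7 - 2 = 5.
C_n = (2n)!/(n!(n+1)!), so C_{5} = 10!/(5! x 6!) = C(10,5)/6 = 252/6.

Final answer: C_{5} = 42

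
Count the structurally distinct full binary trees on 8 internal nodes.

This is a standard Catalan-number count: the answer is C_n. Here n = 8.
Using C_0 = 1 and C_(k+1) = C_k x 2(2k+1)/(k+2), build up term by term: C_1=1, C_2=2, C_3=5, C_4=14, C_5=42, C_6=132, C_7=429, C_8=1430.

Final answer: C_{8} = 1430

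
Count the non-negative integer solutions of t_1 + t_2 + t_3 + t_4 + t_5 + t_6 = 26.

Stars and bars with 26 stars and 5 bars:
C(26+6-1, 6-1) = C(31,5).

Final answer: C(31,5) = 169911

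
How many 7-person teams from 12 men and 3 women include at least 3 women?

Sum over valid woman counts:
C(3,3)C(12,4).

Final answer: 495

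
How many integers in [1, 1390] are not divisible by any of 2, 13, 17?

|div by 2|=695, |div by 13|=106, |div by 17|=81.
|div by 2&13|=53, |div by 2&17|=40, |div by 13&17|=6, |div by all|=3.
By inclusion-exclusion, divisible by at least one: 695+106+81-53-40-6+3 = 786.
Not divisible by any: 1390 - 786.

Final answer: 604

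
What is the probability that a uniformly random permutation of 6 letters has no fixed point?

D(n) = (n-1)(D(n-1) + D(n-2)), D(0)=1, D(1)=0.
Building up: D(2)=1, D(3)=2, D(4)=9, D(5)=44, D(6)=265.
Total arrangements: 6! = 720.
Probability = D(6)/6! = 53/144.

Final answer: D(6)/6! = 265/720 = 0.368056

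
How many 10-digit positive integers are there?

First digit: 9 choices (1-9). Each of the remaining 9 digits: 10 choices.
Total: 9 x 10^9.

Final answer: 9000000000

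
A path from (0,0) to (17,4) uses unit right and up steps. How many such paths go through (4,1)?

Paths (0,0)->(4,1): C(5,1) = 5.
Paths (4,1)->(17,4): C(16,3) = 560.
By multiplication principle: 5 x 560.

Final answer: 2800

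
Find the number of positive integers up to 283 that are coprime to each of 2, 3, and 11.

|div by 2|=141, |div by 3|=94, |div by 11|=25.
|div by 2&3|=47, |div by 2&11|=12, |div by 3&11|=8, |div by all|=4.
By inclusion-exclusion, divisible by at least one: 141+94+25-47-12-8+4 = 197.
Not divisible by any: 283 - 197.

Final answer: 86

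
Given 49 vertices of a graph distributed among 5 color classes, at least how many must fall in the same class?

By pigeonhole with 49 objects and 5 categories: ceiling(49/5).

Final answer: 10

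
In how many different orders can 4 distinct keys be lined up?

The number of ways to arrange 4 distinct objects is 4!.

Final answer: 4! = 24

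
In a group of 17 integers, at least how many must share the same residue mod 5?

There are 5 possible values for residue mod 5. With 17 integers and 5 categories, by pigeonhole: ceiling(17/5).

Final answer: 4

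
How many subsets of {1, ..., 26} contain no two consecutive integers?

Let a(n) count such subsets of {1, ..., n}. Either n is excluded (a(n-1) ways) or n is included, forcing n-1 out (a(n-2) ways), so a(n) = a(n-1) + a(n-2) with a(1)=2, a(2)=3.
Building up term by term: a(1)=2, a(2)=3, a(3)=5, a(4)=8, a(5)=13, a(6)=21, a(7)=34, a(8)=55, a(9)=89, a(10)=144, a(11)=233, a(12)=377, a(13)=610, a(14)=987, a(15)=1597, a(16)=2584, a(17)=4181, a(18)=6765, a(19)=10946, a(20)=17711, a(21)=28657, a(22)=46368, a(23)=75025, a(24)=121393, a(25)=196418, a(26)=317811.

Final answer: 317811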